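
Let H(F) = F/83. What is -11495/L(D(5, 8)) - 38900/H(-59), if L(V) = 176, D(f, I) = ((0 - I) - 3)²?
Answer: 51597545/944 ≈ 54658.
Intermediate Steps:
D(f, I) = (-3 - I)² (D(f, I) = (-I - 3)² = (-3 - I)²)
H(F) = F/83 (H(F) = F*(1/83) = F/83)
-11495/L(D(5, 8)) - 38900/H(-59) = -11495/176 - 38900/((1/83)*(-59)) = -11495*1/176 - 38900/(-59/83) = -1045/16 - 38900*(-83/59) = -1045/16 + 3228700/59 = 51597545/944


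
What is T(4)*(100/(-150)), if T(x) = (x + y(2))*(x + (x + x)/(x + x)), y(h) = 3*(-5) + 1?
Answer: 100/3 ≈ 33.333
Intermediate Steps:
y(h) = -14 (y(h) = -15 + 1 = -14)
T(x) = (1 + x)*(-14 + x) (T(x) = (x - 14)*(x + (x + x)/(x + x)) = (-14 + x)*(x + (2*x)/((2*x))) = (-14 + x)*(x + (2*x)*(1/(2*x))) = (-14 + x)*(x + 1) = (-14 + x)*(1 + x) = (1 + x)*(-14 + x))
T(4)*(100/(-150)) = (-14 + 4² - 13*4)*(100/(-150)) = (-14 + 16 - 52)*(100*(-1/150)) = -50*(-⅔) = 100/3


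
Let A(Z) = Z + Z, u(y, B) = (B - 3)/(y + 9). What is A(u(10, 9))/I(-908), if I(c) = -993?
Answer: -4/6289 ≈ -0.00063603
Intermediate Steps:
u(y, B) = (-3 + B)/(9 + y)
A(Z) = 2*Z
A(u(10, 9))/I(-908) = (2*((-3 + 9)/(9 + 10)))/(-993) = (2*(6/19))*(-1/993) = (12/19)*(-1/993) = -4/6289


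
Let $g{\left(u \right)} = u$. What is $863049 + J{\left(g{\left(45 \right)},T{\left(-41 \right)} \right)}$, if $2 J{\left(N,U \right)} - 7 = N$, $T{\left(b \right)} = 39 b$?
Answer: $863075$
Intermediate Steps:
$J{\left(N,U \right)} = \frac{7}{2} + \frac{N}{2}$
$863049 + J{\left(g{\left(45 \right)},T{\left(-41 \right)} \right)} = 863049 + \left(\frac{7}{2} + \frac{1}{2} \cdot 45\right) = 863049 + \left(\frac{7}{2} + \frac{45}{2}\right) = 863049 + 26 = 863075$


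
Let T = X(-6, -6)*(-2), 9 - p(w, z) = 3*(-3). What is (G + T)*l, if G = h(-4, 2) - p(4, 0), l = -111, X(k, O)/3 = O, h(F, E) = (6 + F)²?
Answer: -2442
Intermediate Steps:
X(k, O) = 3*O
p(w, z) = 18 (p(w, z) = 9 - 3*(-3) = 9 - 1*(-9) = 9 + 9 = 18)
G = -14 (G = (6 - 4)² - 1*18 = 2² - 18 = 4 - 18 = -14)
T = 36 (T = (3*(-6))*(-2) = -18*(-2) = 36)
(G + T)*l = (-14 + 36)*(-111) = 22*(-111) = -2442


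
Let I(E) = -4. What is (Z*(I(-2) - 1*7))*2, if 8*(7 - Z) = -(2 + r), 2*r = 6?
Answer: -671/4 ≈ -167.75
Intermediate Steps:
r = 3 (r = (½)*6 = 3)
Z = 61/8 (Z = 7 - (-1)*(2 + 3)/8 = 7 - (-1)*5/8 = 7 - ⅛*(-5) = 7 + 5/8 = 61/8 ≈ 7.6250)
(Z*(I(-2) - 1*7))*2 = (61*(-4 - 1*7)/8)*2 = (61*(-4 - 7)/8)*2 = ((61/8)*(-11))*2 = -671/8*2 = -671/4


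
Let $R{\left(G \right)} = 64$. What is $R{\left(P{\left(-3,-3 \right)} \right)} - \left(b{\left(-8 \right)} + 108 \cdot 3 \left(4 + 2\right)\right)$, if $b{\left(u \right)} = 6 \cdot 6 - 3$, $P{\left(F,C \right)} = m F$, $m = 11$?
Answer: $-1913$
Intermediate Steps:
$P{\left(F,C \right)} = 11 F$
$b{\left(u \right)} = 33$ ($b{\left(u \right)} = 36 - 3 = 33$)
$R{\left(P{\left(-3,-3 \right)} \right)} - \left(b{\left(-8 \right)} + 108 \cdot 3 \left(4 + 2\right)\right) = 64 - \left(33 + 108 \cdot 3 \left(4 + 2\right)\right) = 64 - \left(33 + 108 \cdot 3 \cdot 6\right) = 64 - \left(33 + 108 \cdot 18\right) = 64 - \left(33 + 1944\right) = 64 - 1977 = -1913$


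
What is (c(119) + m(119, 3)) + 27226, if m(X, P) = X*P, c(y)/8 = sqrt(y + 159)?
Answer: 27583 + 8*sqrt(278) ≈ 27716.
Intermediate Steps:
c(y) = 8*sqrt(159 + y) (c(y) = 8*sqrt(y + 159) = 8*sqrt(159 + y))
m(X, P) = P*X
(c(119) + m(119, 3)) + 27226 = (8*sqrt(159 + 119) + 3*119) + 27226 = (8*sqrt(278) + 357) + 27226 = (357 + 8*sqrt(278)) + 27226 = 27583 + 8*sqrt(278)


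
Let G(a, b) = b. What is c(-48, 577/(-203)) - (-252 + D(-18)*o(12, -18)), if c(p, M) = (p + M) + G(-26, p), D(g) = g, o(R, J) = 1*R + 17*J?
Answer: -1043185/203 ≈ -5138.8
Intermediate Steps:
o(R, J) = R + 17*J
c(p, M) = M + 2*p (c(p, M) = (p + M) + p = (M + p) + p = M + 2*p)
c(-48, 577/(-203)) - (-252 + D(-18)*o(12, -18)) = (577/(-203) + 2*(-48)) - (-252 - 18*(12 + 17*(-18))) = (577*(-1/203) - 96) - (-252 - 18*(12 - 306)) = (-577/203 - 96) - (-252 - 18*(-294)) = -20065/203 - (-252 + 5292) = -20065/203 - 1*5040 = -20065/203 - 5040 = -1043185/203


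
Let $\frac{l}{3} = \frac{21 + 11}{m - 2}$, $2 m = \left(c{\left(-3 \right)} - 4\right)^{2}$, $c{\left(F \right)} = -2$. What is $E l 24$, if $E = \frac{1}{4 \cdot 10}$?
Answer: $\frac{18}{5} \approx 3.6$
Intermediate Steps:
$m = 18$ ($m = \frac{\left(-2 - 4\right)^{2}}{2} = \frac{\left(-6\right)^{2}}{2} = \frac{1}{2} \cdot 36 = 18$)
$l = 6$ ($l = 3 \frac{21 + 11}{18 - 2} = 3 \cdot \frac{32}{16} = 3 \cdot 32 \cdot \frac{1}{16} = 3 \cdot 2 = 6$)
$E = \frac{1}{40} \approx 0.025$
$E l 24 = \frac{1}{40} \cdot 6 \cdot 24 = \frac{3}{20} \cdot 24 = \frac{18}{5}$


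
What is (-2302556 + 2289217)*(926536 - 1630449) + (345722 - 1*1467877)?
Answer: 9388373352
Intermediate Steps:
(-2302556 + 2289217)*(926536 - 1630449) + (345722 - 1*1467877) = -13339*(-703913) + (345722 - 1467877) = 9389495507 - 1122155 = 9388373352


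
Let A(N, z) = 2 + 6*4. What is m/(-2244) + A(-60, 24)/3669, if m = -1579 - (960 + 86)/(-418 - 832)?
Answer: 304615874/428814375 ≈ 0.71037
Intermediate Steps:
A(N, z) = 26 (A(N, z) = 2 + 24 = 26)
m = -986352/625 (m = -1579 - 1046/(-1250) = -1579 - 1046*(-1)/1250 = -1579 - 1*(-523/625) = -1579 + 523/625 = -986352/625 ≈ -1578.2)
m/(-2244) + A(-60, 24)/3669 = -986352/625/(-2244) + 26/3669 = -986352/625*(-1/2244) + 26*(1/3669) = 82196/116875 + 26/3669 = 304615874/428814375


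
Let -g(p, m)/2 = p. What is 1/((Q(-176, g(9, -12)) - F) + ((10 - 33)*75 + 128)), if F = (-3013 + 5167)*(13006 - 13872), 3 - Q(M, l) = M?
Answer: 1/1863946 ≈ 5.3650e-7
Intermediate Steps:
g(p, m) = -2*p
Q(M, l) = 3 - M
F = -1865364 (F = 2154*(-866) = -1865364)
1/((Q(-176, g(9, -12)) - F) + ((10 - 33)*75 + 128)) = 1/(((3 - 1*(-176)) - 1*(-1865364)) + ((10 - 33)*75 + 128)) = 1/(((3 + 176) + 1865364) + (-23*75 + 128)) = 1/((179 + 1865364) + (-1725 + 128)) = 1/(1865543 - 1597) = 1/1863946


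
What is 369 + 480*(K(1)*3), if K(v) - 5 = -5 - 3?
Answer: -3951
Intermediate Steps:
K(v) = -3 (K(v) = 5 + (-5 - 3) = 5 - 8 = -3)
369 + 480*(K(1)*3) = 369 + 480*(-3*3) = 369 + 480*(-9) = 369 - 4320 = -3951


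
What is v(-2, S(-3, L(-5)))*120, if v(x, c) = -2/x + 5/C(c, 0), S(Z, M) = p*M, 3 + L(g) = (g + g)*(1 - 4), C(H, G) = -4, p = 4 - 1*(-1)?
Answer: -30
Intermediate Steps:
p = 5 (p = 4 + 1 = 5)
L(g) = -3 - 6*g (L(g) = -3 + (g + g)*(1 - 4) = -3 + (2*g)*(-3) = -3 - 6*g)
S(Z, M) = 5*M
v(x, c) = -5/4 - 2/x (v(x, c) = -2/x + 5/(-4) = -2/x + 5*(-¼) = -2/x - 5/4 = -5/4 - 2/x)
v(-2, S(-3, L(-5)))*120 = (-5/4 - 2/(-2))*120 = (-5/4 - 2*(-½))*120 = (-5/4 + 1)*120 = -¼*120 = -30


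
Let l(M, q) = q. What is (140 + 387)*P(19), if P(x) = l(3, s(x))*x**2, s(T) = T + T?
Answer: 7229386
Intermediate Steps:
s(T) = 2*T
P(x) = 2*x**3 (P(x) = (2*x)*x**2 = 2*x**3)
(140 + 387)*P(19) = (140 + 387)*(2*19**3) = 527*(2*6859) = 527*13718 = 7229386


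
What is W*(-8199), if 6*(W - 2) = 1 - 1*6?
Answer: -19131/2 ≈ -9565.5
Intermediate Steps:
W = 7/6 (W = 2 + (1 - 1*6)/6 = 2 + (1 - 6)/6 = 2 + (⅙)*(-5) = 2 - ⅚ = 7/6 ≈ 1.1667)
W*(-8199) = (7/6)*(-8199) = -19131/2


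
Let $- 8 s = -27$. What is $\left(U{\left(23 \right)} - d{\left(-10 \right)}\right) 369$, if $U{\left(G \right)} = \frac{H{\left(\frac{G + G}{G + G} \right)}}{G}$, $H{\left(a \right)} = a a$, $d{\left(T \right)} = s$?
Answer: $- \frac{226197}{184} \approx -1229.3$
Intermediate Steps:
$s = \frac{27}{8}$ ($s = \left(- \frac{1}{8}\right) \left(-27\right) = \frac{27}{8} \approx 3.375$)
$d{\left(T \right)} = \frac{27}{8}$
$H{\left(a \right)} = a^{2}$
$U{\left(G \right)} = \frac{1}{G}$ ($U{\left(G \right)} = \frac{\left(\frac{G + G}{G + G}\right)^{2}}{G} = \frac{\left(\frac{2 G}{2 G}\right)^{2}}{G} = \frac{\left(2 G \frac{1}{2 G}\right)^{2}}{G} = \frac{1^{2}}{G} = 1 \frac{1}{G} = \frac{1}{G}$)
$\left(U{\left(23 \right)} - d{\left(-10 \right)}\right) 369 = \left(\frac{1}{23} - \frac{27}{8}\right) 369 = \left(- \frac{613}{184}\right) 369 = - \frac{226197}{184}$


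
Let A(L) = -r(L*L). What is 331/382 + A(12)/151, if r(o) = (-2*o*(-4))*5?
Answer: -2150339/57682 ≈ -37.279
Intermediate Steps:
r(o) = 40*o (r(o) = (8*o)*5 = 40*o)
A(L) = -40*L² (A(L) = -40*L*L = -40*L²)
331/382 + A(12)/151 = 331/382 - 40*12²/151 = 331*(1/382) - 40*144*(1/151) = 331/382 - 5760*1/151 = 331/382 - 5760/151 = -2150339/57682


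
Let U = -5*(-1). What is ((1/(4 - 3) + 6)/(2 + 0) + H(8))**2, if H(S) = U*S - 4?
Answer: 6241/4 ≈ 1560.3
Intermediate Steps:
U = 5
H(S) = -4 + 5*S (H(S) = 5*S - 4 = -4 + 5*S)
((1/(4 - 3) + 6)/(2 + 0) + H(8))**2 = ((1/(4 - 3) + 6)/(2 + 0) + (-4 + 5*8))**2 = ((1/1 + 6)/2 + (-4 + 40))**2 = ((1 + 6)*(1/2) + 36)**2 = (7*(1/2) + 36)**2 = (7/2 + 36)**2 = (79/2)**2 = 6241/4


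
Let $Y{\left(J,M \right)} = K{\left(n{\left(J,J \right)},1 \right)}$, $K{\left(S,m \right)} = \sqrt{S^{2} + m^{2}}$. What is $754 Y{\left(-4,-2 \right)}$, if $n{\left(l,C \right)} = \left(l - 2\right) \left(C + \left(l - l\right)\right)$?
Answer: $754 \sqrt{577} \approx 18112.0$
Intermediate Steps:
$n{\left(l,C \right)} = C \left(-2 + l\right)$ ($n{\left(l,C \right)} = \left(-2 + l\right) \left(C + 0\right) = \left(-2 + l\right) C = C \left(-2 + l\right)$)
$Y{\left(J,M \right)} = \sqrt{1 + J^{2} \left(-2 + J\right)^{2}}$ ($Y{\left(J,M \right)} = \sqrt{\left(J \left(-2 + J\right)\right)^{2} + 1^{2}} = \sqrt{J^{2} \left(-2 + J\right)^{2} + 1} = \sqrt{1 + J^{2} \left(-2 + J\right)^{2}}$)
$754 Y{\left(-4,-2 \right)} = 754 \sqrt{1 + \left(-4\right)^{2} \left(-2 - 4\right)^{2}} = 754 \sqrt{1 + 16 \left(-6\right)^{2}} = 754 \sqrt{1 + 16 \cdot 36} = 754 \sqrt{1 + 576} = 754 \sqrt{577}$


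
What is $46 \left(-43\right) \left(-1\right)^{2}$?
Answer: $-1978$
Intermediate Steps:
$46 \left(-43\right) \left(-1\right)^{2} = \left(-1978\right) 1 = -1978$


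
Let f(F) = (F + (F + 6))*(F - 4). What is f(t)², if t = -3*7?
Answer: 810000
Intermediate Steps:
t = -21
f(F) = (-4 + F)*(6 + 2*F) (f(F) = (F + (6 + F))*(-4 + F) = (6 + 2*F)*(-4 + F) = (-4 + F)*(6 + 2*F))
f(t)² = (-24 - 2*(-21) + 2*(-21)²)² = (-24 + 42 + 2*441)² = (-24 + 42 + 882)² = 900² = 810000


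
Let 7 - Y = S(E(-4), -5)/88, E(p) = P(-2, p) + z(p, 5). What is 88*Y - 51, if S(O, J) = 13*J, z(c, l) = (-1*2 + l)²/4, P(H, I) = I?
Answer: 630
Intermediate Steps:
z(c, l) = (-2 + l)²/4 (z(c, l) = (-2 + l)²*(¼) = (-2 + l)²/4)
E(p) = 9/4 + p (E(p) = p + (-2 + 5)²/4 = p + (¼)*3² = p + (¼)*9 = p + 9/4 = 9/4 + p)
Y = 681/88 (Y = 7 - 13*(-5)/88 = 7 - (-65)/88 = 7 - 1*(-65/88) = 7 + 65/88 = 681/88 ≈ 7.7386)
88*Y - 51 = 88*(681/88) - 51 = 681 - 51 = 630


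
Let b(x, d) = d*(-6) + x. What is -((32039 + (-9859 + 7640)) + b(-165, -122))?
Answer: -30387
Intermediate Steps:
b(x, d) = x - 6*d (b(x, d) = -6*d + x = x - 6*d)
-((32039 + (-9859 + 7640)) + b(-165, -122)) = -((32039 + (-9859 + 7640)) + (-165 - 6*(-122))) = -((32039 - 2219) + (-165 + 732)) = -(29820 + 567) = -1*30387 = -30387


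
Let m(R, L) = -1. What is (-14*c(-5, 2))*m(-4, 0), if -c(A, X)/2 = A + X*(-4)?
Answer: 364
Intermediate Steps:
c(A, X) = -2*A + 8*X (c(A, X) = -2*(A + X*(-4)) = -2*(A - 4*X) = -2*A + 8*X)
(-14*c(-5, 2))*m(-4, 0) = -14*(-2*(-5) + 8*2)*(-1) = -14*(10 + 16)*(-1) = -14*26*(-1) = -364*(-1) = 364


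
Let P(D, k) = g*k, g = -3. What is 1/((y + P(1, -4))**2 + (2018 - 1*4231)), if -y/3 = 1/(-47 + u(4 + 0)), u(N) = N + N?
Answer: -169/349348 ≈ -0.00048376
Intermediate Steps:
u(N) = 2*N
P(D, k) = -3*k
y = 1/13 (y = -3/(-47 + 2*(4 + 0)) = -3/(-47 + 2*4) = -3/(-47 + 8) = -3/(-39) = -3*(-1/39) = 1/13 ≈ 0.076923)
1/((y + P(1, -4))**2 + (2018 - 1*4231)) = 1/((1/13 - 3*(-4))**2 + (2018 - 1*4231)) = 1/((1/13 + 12)**2 + (2018 - 4231)) = 1/((157/13)**2 - 2213) = 1/(24649/169 - 2213) = 1/(-349348/169) = -169/349348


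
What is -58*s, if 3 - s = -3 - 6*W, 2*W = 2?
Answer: -696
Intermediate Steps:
W = 1 (W = (½)*2 = 1)
s = 12 (s = 3 - (-3 - 6*1) = 3 - (-3 - 6) = 3 - 1*(-9) = 3 + 9 = 12)
-58*s = -58*12 = -696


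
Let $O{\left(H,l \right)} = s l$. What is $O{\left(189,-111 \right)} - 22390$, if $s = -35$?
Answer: $-18505$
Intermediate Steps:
$O{\left(H,l \right)} = - 35 l$
$O{\left(189,-111 \right)} - 22390 = \left(-35\right) \left(-111\right) - 22390 = 3885 - 22390 = -18505$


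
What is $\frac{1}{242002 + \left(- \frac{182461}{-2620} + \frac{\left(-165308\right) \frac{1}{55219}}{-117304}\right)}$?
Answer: $\frac{192850148740}{46683552093806497} \approx 4.131 \cdot 10^{-6}$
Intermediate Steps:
$\frac{1}{242002 + \left(- \frac{182461}{-2620} + \frac{\left(-165308\right) \frac{1}{55219}}{-117304}\right)} = \frac{1}{242002 + \left(\left(-182461\right) \left(- \frac{1}{2620}\right) + \left(-165308\right) \frac{1}{55219} \left(- \frac{1}{117304}\right)\right)} = \frac{1}{242002 + \left(\frac{182461}{2620} - - \frac{3757}{147213854}\right)} = \frac{1}{242002 + \left(\frac{182461}{2620} + \frac{3757}{147213854}\right)} = \frac{1}{242002 + \frac{13430398429017}{192850148740}} = \frac{1}{\frac{46683552093806497}{192850148740}} = \frac{192850148740}{46683552093806497}$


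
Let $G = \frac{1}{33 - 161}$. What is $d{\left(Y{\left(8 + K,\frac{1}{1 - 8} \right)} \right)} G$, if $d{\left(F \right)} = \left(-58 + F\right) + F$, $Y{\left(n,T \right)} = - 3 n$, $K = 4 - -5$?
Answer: $\frac{5}{4} \approx 1.25$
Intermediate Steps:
$K = 9$ ($K = 4 + 5 = 9$)
$d{\left(F \right)} = -58 + 2 F$
$G = - \frac{1}{128}$ ($G = \frac{1}{-128} = - \frac{1}{128} \approx -0.0078125$)
$d{\left(Y{\left(8 + K,\frac{1}{1 - 8} \right)} \right)} G = \left(-58 + 2 \left(- 3 \left(8 + 9\right)\right)\right) \left(- \frac{1}{128}\right) = \left(-58 + 2 \left(\left(-3\right) 17\right)\right) \left(- \frac{1}{128}\right) = \left(-58 + 2 \left(-51\right)\right) \left(- \frac{1}{128}\right) = \left(-58 - 102\right) \left(- \frac{1}{128}\right) = \left(-160\right) \left(- \frac{1}{128}\right) = \frac{5}{4}$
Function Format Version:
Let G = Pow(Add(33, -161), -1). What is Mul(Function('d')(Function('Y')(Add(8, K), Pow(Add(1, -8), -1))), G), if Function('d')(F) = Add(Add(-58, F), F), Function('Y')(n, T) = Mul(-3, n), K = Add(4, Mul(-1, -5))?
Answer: Rational(5, 4) ≈ 1.2500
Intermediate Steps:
K = 9 (K = Add(4, 5) = 9)
Function('d')(F) = Add(-58, Mul(2, F))
G = Rational(-1, 128) (G = Pow(-128, -1) = Rational(-1, 128) ≈ -0.0078125)
Mul(Function('d')(Function('Y')(Add(8, K), Pow(Add(1, -8), -1))), G) = Mul(Add(-58, Mul(2, Mul(-3, Add(8, 9)))), Rational(-1, 128)) = Mul(Add(-58, Mul(2, Mul(-3, 17))), Rational(-1, 128)) = Mul(Add(-58, Mul(2, -51)), Rational(-1, 128)) = Mul(Add(-58, -102), Rational(-1, 128)) = Mul(-160, Rational(-1, 128)) = Rational(5, 4)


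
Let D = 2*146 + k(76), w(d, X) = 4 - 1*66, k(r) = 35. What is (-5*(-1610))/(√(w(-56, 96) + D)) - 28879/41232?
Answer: -28879/41232 + 1610*√265/53 ≈ 493.81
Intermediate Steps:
w(d, X) = -62 (w(d, X) = 4 - 66 = -62)
D = 327 (D = 2*146 + 35 = 292 + 35 = 327)
(-5*(-1610))/(√(w(-56, 96) + D)) - 28879/41232 = (-5*(-1610))/(√(-62 + 327)) - 28879/41232 = 8050/(√265) - 28879*1/41232 = 8050*(√265/265) - 28879/41232 = 1610*√265/53 - 28879/41232 = -28879/41232 + 1610*√265/53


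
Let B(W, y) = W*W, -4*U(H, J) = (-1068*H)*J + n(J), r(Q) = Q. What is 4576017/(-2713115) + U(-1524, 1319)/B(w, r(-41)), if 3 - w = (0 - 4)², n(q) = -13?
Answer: -5824644792980917/1834065740 ≈ -3.1758e+6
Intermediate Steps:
w = -13 (w = 3 - (0 - 4)² = 3 - 1*(-4)² = 3 - 1*16 = 3 - 16 = -13)
U(H, J) = 13/4 + 267*H*J (U(H, J) = -((-1068*H)*J - 13)/4 = -(-1068*H*J - 13)/4 = -(-13 - 1068*H*J)/4 = 13/4 + 267*H*J)
B(W, y) = W²
4576017/(-2713115) + U(-1524, 1319)/B(w, r(-41)) = 4576017/(-2713115) + (13/4 + 267*(-1524)*1319)/((-13)²) = 4576017*(-1/2713115) + (13/4 - 536711652)/169 = -4576017/2713115 - 2146846595/4*1/169 = -4576017/2713115 - 2146846595/676 = -5824644792980917/1834065740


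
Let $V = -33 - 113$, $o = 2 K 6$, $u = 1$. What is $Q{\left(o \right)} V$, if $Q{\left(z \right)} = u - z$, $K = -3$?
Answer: $-5402$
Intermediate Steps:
$o = -36$ ($o = 2 \left(-3\right) 6 = \left(-6\right) 6 = -36$)
$Q{\left(z \right)} = 1 - z$
$V = -146$
$Q{\left(o \right)} V = \left(1 - -36\right) \left(-146\right) = \left(1 + 36\right) \left(-146\right) = 37 \left(-146\right) = -5402$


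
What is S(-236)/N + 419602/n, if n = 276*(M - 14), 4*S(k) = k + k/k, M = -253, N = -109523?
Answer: -45951740441/8070968916 ≈ -5.6935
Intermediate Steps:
S(k) = ¼ + k/4 (S(k) = (k + k/k)/4 = (k + 1)/4 = (1 + k)/4 = ¼ + k/4)
n = -73692 (n = 276*(-253 - 14) = 276*(-267) = -73692)
S(-236)/N + 419602/n = (¼ + (¼)*(-236))/(-109523) + 419602/(-73692) = (¼ - 59)*(-1/109523) + 419602*(-1/73692) = -235/4*(-1/109523) - 209801/36846 = 235/438092 - 209801/36846 = -45951740441/8070968916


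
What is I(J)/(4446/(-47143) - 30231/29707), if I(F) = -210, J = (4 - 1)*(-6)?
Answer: 19606679414/103817157 ≈ 188.86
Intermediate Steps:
J = -18 (J = 3*(-6) = -18)
I(J)/(4446/(-47143) - 30231/29707) = -210/(4446/(-47143) - 30231/29707) = -210/(4446*(-1/47143) - 30231*1/29707) = -210/(-4446/47143 - 30231/29707) = -210/(-1557257355/1400477101) = -210*(-1400477101/1557257355) = 19606679414/103817157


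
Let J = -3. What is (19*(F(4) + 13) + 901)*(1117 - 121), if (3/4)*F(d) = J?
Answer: 1067712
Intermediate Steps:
F(d) = -4 (F(d) = (4/3)*(-3) = -4)
(19*(F(4) + 13) + 901)*(1117 - 121) = (19*(-4 + 13) + 901)*(1117 - 121) = (19*9 + 901)*996 = (171 + 901)*996 = 1072*996 = 1067712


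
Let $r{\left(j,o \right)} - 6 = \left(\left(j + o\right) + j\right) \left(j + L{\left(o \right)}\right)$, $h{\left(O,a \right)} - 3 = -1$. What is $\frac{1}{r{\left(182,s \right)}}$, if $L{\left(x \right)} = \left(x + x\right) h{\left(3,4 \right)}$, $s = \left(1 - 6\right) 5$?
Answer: $\frac{1}{27804} \approx 3.5966 \cdot 10^{-5}$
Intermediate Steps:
$h{\left(O,a \right)} = 2$ ($h{\left(O,a \right)} = 3 - 1 = 2$)
$s = -25$ ($s = \left(-5\right) 5 = -25$)
$L{\left(x \right)} = 4 x$ ($L{\left(x \right)} = \left(x + x\right) 2 = 2 x 2 = 4 x$)
$r{\left(j,o \right)} = 6 + \left(j + 4 o\right) \left(o + 2 j\right)$ ($r{\left(j,o \right)} = 6 + \left(\left(j + o\right) + j\right) \left(j + 4 o\right) = 6 + \left(o + 2 j\right) \left(j + 4 o\right) = 6 + \left(j + 4 o\right) \left(o + 2 j\right)$)
$\frac{1}{r{\left(182,s \right)}} = \frac{1}{6 + 2 \cdot 182^{2} + 4 \left(-25\right)^{2} + 9 \cdot 182 \left(-25\right)} = \frac{1}{6 + 2 \cdot 33124 + 4 \cdot 625 - 40950} = \frac{1}{6 + 66248 + 2500 - 40950} = \frac{1}{27804}$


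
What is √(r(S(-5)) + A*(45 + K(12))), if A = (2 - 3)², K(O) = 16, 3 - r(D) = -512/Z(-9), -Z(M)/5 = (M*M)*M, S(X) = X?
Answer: 8*√18265/135 ≈ 8.0088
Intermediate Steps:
Z(M) = -5*M³ (Z(M) = -5*M*M*M = -5*M²*M = -5*M³)
r(D) = 11447/3645 (r(D) = 3 - (-512)/((-5*(-9)³)) = 3 - (-512)/((-5*(-729))) = 3 - (-512)/3645 = 3 - 1*(-512/3645) = 3 + 512/3645 = 11447/3645)
A = 1 (A = (-1)² = 1)
√(r(S(-5)) + A*(45 + K(12))) = √(11447/3645 + 1*(45 + 16)) = √(11447/3645 + 1*61) = √(11447/3645 + 61) = √(233792/3645) = 8*√18265/135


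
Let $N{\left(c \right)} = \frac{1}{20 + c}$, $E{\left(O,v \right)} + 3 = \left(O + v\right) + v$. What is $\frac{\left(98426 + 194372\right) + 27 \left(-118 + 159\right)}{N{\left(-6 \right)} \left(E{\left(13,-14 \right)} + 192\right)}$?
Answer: $\frac{2057335}{87} \approx 23648.0$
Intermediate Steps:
$E{\left(O,v \right)} = -3 + O + 2 v$ ($E{\left(O,v \right)} = -3 + \left(\left(O + v\right) + v\right) = -3 + \left(O + 2 v\right) = -3 + O + 2 v$)
$\frac{\left(98426 + 194372\right) + 27 \left(-118 + 159\right)}{N{\left(-6 \right)} \left(E{\left(13,-14 \right)} + 192\right)} = \frac{\left(98426 + 194372\right) + 27 \left(-118 + 159\right)}{\frac{1}{20 - 6} \left(\left(-3 + 13 + 2 \left(-14\right)\right) + 192\right)} = \frac{292798 + 27 \cdot 41}{\frac{1}{14} \left(\left(-3 + 13 - 28\right) + 192\right)} = \frac{292798 + 1107}{\frac{1}{14} \left(-18 + 192\right)} = \frac{293905}{\frac{1}{14} \cdot 174} = \frac{293905}{\frac{87}{7}} = 293905 \cdot \frac{7}{87} = \frac{2057335}{87}$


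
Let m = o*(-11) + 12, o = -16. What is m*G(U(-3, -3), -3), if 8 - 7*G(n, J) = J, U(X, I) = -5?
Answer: 2068/7 ≈ 295.43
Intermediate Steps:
G(n, J) = 8/7 - J/7
m = 188 (m = -16*(-11) + 12 = 176 + 12 = 188)
m*G(U(-3, -3), -3) = 188*(8/7 - 1/7*(-3)) = 188*(8/7 + 3/7) = 188*(11/7) = 2068/7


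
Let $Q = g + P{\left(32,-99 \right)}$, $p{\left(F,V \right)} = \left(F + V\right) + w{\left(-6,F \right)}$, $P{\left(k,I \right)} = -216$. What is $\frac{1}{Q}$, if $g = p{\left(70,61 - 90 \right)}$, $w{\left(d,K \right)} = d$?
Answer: $- \frac{1}{181} \approx -0.0055249$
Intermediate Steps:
$p{\left(F,V \right)} = -6 + F + V$ ($p{\left(F,V \right)} = \left(F + V\right) - 6 = -6 + F + V$)
$g = 35$ ($g = -6 + 70 + \left(61 - 90\right) = -6 + 70 - 29 = 35$)
$Q = -181$ ($Q = 35 - 216 = -181$)
$\frac{1}{Q} = \frac{1}{-181} = - \frac{1}{181}$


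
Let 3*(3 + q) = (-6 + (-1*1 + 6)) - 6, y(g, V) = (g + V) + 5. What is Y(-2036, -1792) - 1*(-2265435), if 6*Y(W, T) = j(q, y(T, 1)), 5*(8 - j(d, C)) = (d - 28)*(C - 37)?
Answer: 20370697/9 ≈ 2.2634e+6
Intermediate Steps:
y(g, V) = 5 + V + g (y(g, V) = (V + g) + 5 = 5 + V + g)
q = -16/3 (q = -3 + ((-6 + (-1*1 + 6)) - 6)/3 = -3 + ((-6 + (-1 + 6)) - 6)/3 = -3 + ((-6 + 5) - 6)/3 = -3 + (-1 - 6)/3 = -3 + (⅓)*(-7) = -3 - 7/3 = -16/3 ≈ -5.3333)
j(d, C) = 8 - (-37 + C)*(-28 + d)/5 (j(d, C) = 8 - (d - 28)*(C - 37)/5 = 8 - (-28 + d)*(-37 + C)/5 = 8 - (-37 + C)*(-28 + d)/5)
Y(W, T) = -298/9 + 10*T/9 (Y(W, T) = (-996/5 + 28*(5 + 1 + T)/5 + (37/5)*(-16/3) - ⅕*(5 + 1 + T)*(-16/3))/6 = (-996/5 + 28*(6 + T)/5 - 592/15 - ⅕*(6 + T)*(-16/3))/6 = (-996/5 + (168/5 + 28*T/5) - 592/15 + (32/5 + 16*T/15))/6 = (-596/3 + 20*T/3)/6 = -298/9 + 10*T/9)
Y(-2036, -1792) - 1*(-2265435) = (-298/9 + (10/9)*(-1792)) - 1*(-2265435) = (-298/9 - 17920/9) + 2265435 = -18218/9 + 2265435 = 20370697/9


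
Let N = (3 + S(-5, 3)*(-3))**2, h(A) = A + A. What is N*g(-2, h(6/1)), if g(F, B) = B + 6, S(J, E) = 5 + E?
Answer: 7938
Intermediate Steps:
h(A) = 2*A
g(F, B) = 6 + B
N = 441 (N = (3 + (5 + 3)*(-3))**2 = (3 + 8*(-3))**2 = (3 - 24)**2 = (-21)**2 = 441)
N*g(-2, h(6/1)) = 441*(6 + 2*(6/1)) = 441*(6 + 2*(6*1)) = 441*(6 + 2*6) = 441*(6 + 12) = 441*18 = 7938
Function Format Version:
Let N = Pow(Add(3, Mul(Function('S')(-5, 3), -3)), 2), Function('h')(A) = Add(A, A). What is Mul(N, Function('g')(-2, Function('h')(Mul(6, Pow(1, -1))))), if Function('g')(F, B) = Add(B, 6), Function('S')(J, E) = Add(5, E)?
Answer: 7938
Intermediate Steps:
Function('h')(A) = Mul(2, A)
Function('g')(F, B) = Add(6, B)
N = 441 (N = Pow(Add(3, Mul(Add(5, 3), -3)), 2) = Pow(Add(3, Mul(8, -3)), 2) = Pow(Add(3, -24), 2) = Pow(-21, 2) = 441)
Mul(N, Function('g')(-2, Function('h')(Mul(6, Pow(1, -1))))) = Mul(441, Add(6, Mul(2, Mul(6, Pow(1, -1))))) = Mul(441, Add(6, Mul(2, Mul(6, 1)))) = Mul(441, Add(6, Mul(2, 6))) = Mul(441, Add(6, 12)) = Mul(441, 18) = 7938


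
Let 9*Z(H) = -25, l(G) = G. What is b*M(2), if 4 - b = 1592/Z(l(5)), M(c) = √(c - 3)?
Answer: 14428*I/25 ≈ 577.12*I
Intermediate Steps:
M(c) = √(-3 + c)
Z(H) = -25/9 (Z(H) = (⅑)*(-25) = -25/9)
b = 14428/25 (b = 4 - 1592/(-25/9) = 4 - 1592*(-9)/25 = 4 - 1*(-14328/25) = 4 + 14328/25 = 14428/25 ≈ 577.12)
b*M(2) = 14428*√(-3 + 2)/25 = 14428*√(-1)/25 = 14428*I/25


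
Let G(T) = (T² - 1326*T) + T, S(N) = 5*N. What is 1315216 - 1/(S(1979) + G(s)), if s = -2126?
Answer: 9662525006735/7346721 ≈ 1.3152e+6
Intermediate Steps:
G(T) = T² - 1325*T
1315216 - 1/(S(1979) + G(s)) = 1315216 - 1/(5*1979 - 2126*(-1325 - 2126)) = 1315216 - 1/(9895 - 2126*(-3451)) = 1315216 - 1/(9895 + 7336826) = 1315216 - 1/7346721 = 9662525006735/7346721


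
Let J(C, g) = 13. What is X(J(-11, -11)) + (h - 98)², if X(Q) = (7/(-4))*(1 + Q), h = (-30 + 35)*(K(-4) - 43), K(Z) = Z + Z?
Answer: 249169/2 ≈ 1.2458e+5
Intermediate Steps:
K(Z) = 2*Z
h = -255 (h = (-30 + 35)*(2*(-4) - 43) = 5*(-8 - 43) = 5*(-51) = -255)
X(Q) = -7/4 - 7*Q/4 (X(Q) = (7*(-¼))*(1 + Q) = -7*(1 + Q)/4 = -7/4 - 7*Q/4)
X(J(-11, -11)) + (h - 98)² = (-7/4 - 7/4*13) + (-255 - 98)² = (-7/4 - 91/4) + (-353)² = -49/2 + 124609 = 249169/2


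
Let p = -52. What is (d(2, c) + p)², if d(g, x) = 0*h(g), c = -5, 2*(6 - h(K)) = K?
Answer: 2704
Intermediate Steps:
h(K) = 6 - K/2
d(g, x) = 0 (d(g, x) = 0*(6 - g/2) = 0)
(d(2, c) + p)² = (0 - 52)² = (-52)² = 2704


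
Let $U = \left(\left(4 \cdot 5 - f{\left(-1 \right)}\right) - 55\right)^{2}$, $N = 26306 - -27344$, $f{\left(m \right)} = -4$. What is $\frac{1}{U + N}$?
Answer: $\frac{1}{54611} \approx 1.8311 \cdot 10^{-5}$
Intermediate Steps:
$N = 53650$ ($N = 26306 + 27344 = 53650$)
$U = 961$ ($U = \left(\left(4 \cdot 5 - -4\right) - 55\right)^{2} = \left(\left(20 + 4\right) - 55\right)^{2} = \left(24 - 55\right)^{2} = \left(-31\right)^{2} = 961$)
$\frac{1}{U + N} = \frac{1}{961 + 53650} = \frac{1}{54611}$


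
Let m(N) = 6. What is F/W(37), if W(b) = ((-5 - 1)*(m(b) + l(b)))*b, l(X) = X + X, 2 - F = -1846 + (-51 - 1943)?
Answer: -1921/8880 ≈ -0.21633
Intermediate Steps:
F = 3842 (F = 2 - (-1846 + (-51 - 1943)) = 2 - (-1846 - 1994) = 2 - 1*(-3840) = 2 + 3840 = 3842)
l(X) = 2*X
W(b) = b*(-36 - 12*b) (W(b) = ((-5 - 1)*(6 + 2*b))*b = (-6*(6 + 2*b))*b = (-36 - 12*b)*b = b*(-36 - 12*b))
F/W(37) = 3842/((-12*37*(3 + 37))) = 3842/((-12*37*40)) = 3842/(-17760) = 3842*(-1/17760) = -1921/8880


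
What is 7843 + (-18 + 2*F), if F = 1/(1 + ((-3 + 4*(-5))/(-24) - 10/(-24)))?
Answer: 148691/19 ≈ 7825.8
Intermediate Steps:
F = 8/19 (F = 1/(1 + ((-3 - 20)*(-1/24) - 10*(-1/24))) = 1/(1 + (-23*(-1/24) + 5/12)) = 1/(1 + (23/24 + 5/12)) = 1/(1 + 11/8) = 1/(19/8) = 8/19 ≈ 0.42105)
7843 + (-18 + 2*F) = 7843 + (-18 + 2*(8/19)) = 7843 + (-18 + 16/19) = 7843 - 326/19 = 148691/19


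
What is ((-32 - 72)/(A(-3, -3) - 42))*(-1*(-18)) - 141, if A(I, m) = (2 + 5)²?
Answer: -2859/7 ≈ -408.43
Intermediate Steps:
A(I, m) = 49 (A(I, m) = 7² = 49)
((-32 - 72)/(A(-3, -3) - 42))*(-1*(-18)) - 141 = ((-32 - 72)/(49 - 42))*(-1*(-18)) - 141 = -104/7*18 - 141 = -1872/7 - 141 = -2859/7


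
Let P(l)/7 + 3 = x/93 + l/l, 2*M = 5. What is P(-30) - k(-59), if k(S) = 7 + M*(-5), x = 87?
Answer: -121/62 ≈ -1.9516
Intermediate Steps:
M = 5/2 (M = (1/2)*5 = 5/2 ≈ 2.5000)
k(S) = -11/2 (k(S) = 7 + (5/2)*(-5) = 7 - 25/2 = -11/2)
P(l) = -231/31 (P(l) = -21 + 7*(87/93 + l/l) = -21 + 7*(87*(1/93) + 1) = -21 + 7*(29/31 + 1) = -21 + 7*(60/31) = -21 + 420/31 = -231/31)
P(-30) - k(-59) = -231/31 - 1*(-11/2) = -231/31 + 11/2 = -121/62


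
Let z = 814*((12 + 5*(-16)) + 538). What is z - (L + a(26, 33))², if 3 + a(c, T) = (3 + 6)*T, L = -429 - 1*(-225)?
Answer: 374480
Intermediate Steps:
L = -204 (L = -429 + 225 = -204)
a(c, T) = -3 + 9*T (a(c, T) = -3 + (3 + 6)*T = -3 + 9*T)
z = 382580 (z = 814*((12 - 80) + 538) = 814*(-68 + 538) = 814*470 = 382580)
z - (L + a(26, 33))² = 382580 - (-204 + (-3 + 9*33))² = 382580 - (-204 + (-3 + 297))² = 382580 - (-204 + 294)² = 382580 - 1*90² = 382580 - 1*8100 = 382580 - 8100 = 374480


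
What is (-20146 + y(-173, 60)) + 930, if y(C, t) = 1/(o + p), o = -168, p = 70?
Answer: -1883169/98 ≈ -19216.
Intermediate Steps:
y(C, t) = -1/98 (y(C, t) = 1/(-168 + 70) = 1/(-98) = -1/98)
(-20146 + y(-173, 60)) + 930 = (-20146 - 1/98) + 930 = -1974309/98 + 930 = -1883169/98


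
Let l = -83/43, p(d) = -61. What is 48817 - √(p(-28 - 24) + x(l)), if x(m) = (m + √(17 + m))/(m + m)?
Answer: 48817 - √(-1667138 - 2988*√86)/166 ≈ 48817.0 - 7.8426*I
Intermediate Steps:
l = -83/43 (l = -83*1/43 = -83/43 ≈ -1.9302)
x(m) = (m + √(17 + m))/(2*m) (x(m) = (m + √(17 + m))/((2*m)) = (m + √(17 + m))*(1/(2*m)) = (m + √(17 + m))/(2*m))
48817 - √(p(-28 - 24) + x(l)) = 48817 - √(-61 + (-83/43 + √(17 - 83/43))/(2*(-83/43))) = 48817 - √(-61 + (½)*(-43/83)*(-83/43 + √(648/43))) = 48817 - √(-61 + (½)*(-43/83)*(-83/43 + 18*√86/43)) = 48817 - √(-61 + (½ - 9*√86/83)) = 48817 - √(-121/2 - 9*√86/83)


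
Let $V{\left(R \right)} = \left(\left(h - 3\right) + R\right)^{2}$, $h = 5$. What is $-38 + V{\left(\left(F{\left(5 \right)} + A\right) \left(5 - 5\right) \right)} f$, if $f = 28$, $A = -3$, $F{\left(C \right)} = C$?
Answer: $74$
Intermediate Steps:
$V{\left(R \right)} = \left(2 + R\right)^{2}$ ($V{\left(R \right)} = \left(\left(5 - 3\right) + R\right)^{2} = \left(2 + R\right)^{2}$)
$-38 + V{\left(\left(F{\left(5 \right)} + A\right) \left(5 - 5\right) \right)} f = -38 + \left(2 + \left(5 - 3\right) \left(5 - 5\right)\right)^{2} \cdot 28 = -38 + \left(2 + 2 \cdot 0\right)^{2} \cdot 28 = -38 + \left(2 + 0\right)^{2} \cdot 28 = -38 + 2^{2} \cdot 28 = -38 + 4 \cdot 28 = -38 + 112 = 74$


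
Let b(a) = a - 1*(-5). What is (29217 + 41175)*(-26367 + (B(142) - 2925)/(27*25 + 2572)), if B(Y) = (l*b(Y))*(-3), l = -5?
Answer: -6026566662648/3247 ≈ -1.8560e+9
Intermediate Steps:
b(a) = 5 + a (b(a) = a + 5 = 5 + a)
B(Y) = 75 + 15*Y (B(Y) = -5*(5 + Y)*(-3) = (-25 - 5*Y)*(-3) = 75 + 15*Y)
(29217 + 41175)*(-26367 + (B(142) - 2925)/(27*25 + 2572)) = (29217 + 41175)*(-26367 + ((75 + 15*142) - 2925)/(27*25 + 2572)) = 70392*(-26367 + ((75 + 2130) - 2925)/(675 + 2572)) = 70392*(-26367 + (2205 - 2925)/3247) = 70392*(-26367 - 720*1/3247) = 70392*(-26367 - 720/3247) = 70392*(-85614369/3247) = -6026566662648/3247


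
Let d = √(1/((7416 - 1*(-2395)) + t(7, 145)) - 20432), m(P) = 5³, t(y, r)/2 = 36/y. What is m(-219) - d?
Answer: 125 - I*√96570315139189/68749 ≈ 125.0 - 142.94*I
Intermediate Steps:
t(y, r) = 72/y (t(y, r) = 2*(36/y) = 72/y)
m(P) = 125
d = I*√96570315139189/68749 (d = √(1/((7416 - 1*(-2395)) + 72/7) - 20432) = √(1/((7416 + 2395) + 72*(⅐)) - 20432) = √(1/(9811 + 72/7) - 20432) = √(1/(68749/7) - 20432) = √(7/68749 - 20432) = √(-1404679561/68749) = I*√96570315139189/68749 ≈ 142.94*I)
m(-219) - d = 125 - I*√96570315139189/68749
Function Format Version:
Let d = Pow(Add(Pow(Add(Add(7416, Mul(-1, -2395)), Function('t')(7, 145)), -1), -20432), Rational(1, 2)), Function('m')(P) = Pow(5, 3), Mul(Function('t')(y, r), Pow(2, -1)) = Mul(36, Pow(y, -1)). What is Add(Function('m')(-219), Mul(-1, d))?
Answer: Add(125, Mul(Rational(-1, 68749), I, Pow(96570315139189, Rational(1, 2)))) ≈ Add(125.00, Mul(-142.94, I))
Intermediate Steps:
Function('t')(y, r) = Mul(72, Pow(y, -1)) (Function('t')(y, r) = Mul(2, Mul(36, Pow(y, -1))) = Mul(72, Pow(y, -1)))
Function('m')(P) = 125
d = Mul(Rational(1, 68749), I, Pow(96570315139189, Rational(1, 2))) (d = Pow(Add(Pow(Add(Add(7416, Mul(-1, -2395)), Mul(72, Pow(7, -1))), -1), -20432), Rational(1, 2)) = Pow(Add(Pow(Add(Add(7416, 2395), Mul(72, Rational(1, 7))), -1), -20432), Rational(1, 2)) = Pow(Add(Pow(Add(9811, Rational(72, 7)), -1), -20432), Rational(1, 2)) = Pow(Add(Pow(Rational(68749, 7), -1), -20432), Rational(1, 2)) = Pow(Add(Rational(7, 68749), -20432), Rational(1, 2)) = Pow(Rational(-1404679561, 68749), Rational(1, 2)) = Mul(Rational(1, 68749), I, Pow(96570315139189, Rational(1, 2))) ≈ Mul(142.94, I))
Add(Function('m')(-219), Mul(-1, d)) = Add(125, Mul(-1, Mul(Rational(1, 68749), I, Pow(96570315139189, Rational(1, 2))))) = Add(125, Mul(Rational(-1, 68749), I, Pow(96570315139189, Rational(1, 2))))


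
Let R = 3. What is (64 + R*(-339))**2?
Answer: 908209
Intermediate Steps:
(64 + R*(-339))**2 = (64 + 3*(-339))**2 = (64 - 1017)**2 = (-953)**2 = 908209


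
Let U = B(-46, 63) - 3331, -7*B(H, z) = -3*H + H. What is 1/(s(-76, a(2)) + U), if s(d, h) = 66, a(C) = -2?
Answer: -7/22947 ≈ -0.00030505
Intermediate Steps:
B(H, z) = 2*H/7 (B(H, z) = -(-3*H + H)/7 = -(-2)*H/7 = 2*H/7)
U = -23409/7 (U = (2/7)*(-46) - 3331 = -92/7 - 3331 = -23409/7 ≈ -3344.1)
1/(s(-76, a(2)) + U) = 1/(66 - 23409/7) = 1/(-22947/7) = -7/22947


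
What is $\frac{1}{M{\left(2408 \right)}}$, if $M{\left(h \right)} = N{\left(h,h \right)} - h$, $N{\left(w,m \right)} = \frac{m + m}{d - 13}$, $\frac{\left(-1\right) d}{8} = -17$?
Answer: $- \frac{123}{291368} \approx -0.00042215$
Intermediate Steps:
$d = 136$ ($d = \left(-8\right) \left(-17\right) = 136$)
$N{\left(w,m \right)} = \frac{2 m}{123}$ ($N{\left(w,m \right)} = \frac{m + m}{136 - 13} = \frac{2 m}{123}$)
$M{\left(h \right)} = - \frac{121 h}{123}$ ($M{\left(h \right)} = \frac{2 h}{123} - h = - \frac{121 h}{123}$)
$\frac{1}{M{\left(2408 \right)}} = \frac{1}{\left(- \frac{121}{123}\right) 2408} = \frac{1}{- \frac{291368}{123}} = - \frac{123}{291368}$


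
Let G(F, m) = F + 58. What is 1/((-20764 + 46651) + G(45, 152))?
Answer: 1/25990 ≈ 3.8476e-5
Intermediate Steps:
G(F, m) = 58 + F
1/((-20764 + 46651) + G(45, 152)) = 1/((-20764 + 46651) + (58 + 45)) = 1/(25887 + 103) = 1/25990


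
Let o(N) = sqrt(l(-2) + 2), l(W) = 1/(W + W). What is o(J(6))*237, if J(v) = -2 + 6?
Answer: 237*sqrt(7)/2 ≈ 313.52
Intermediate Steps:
J(v) = 4
l(W) = 1/(2*W)
o(N) = sqrt(7)/2 (o(N) = sqrt((1/2)/(-2) + 2) = sqrt((1/2)*(-1/2) + 2) = sqrt(-1/4 + 2) = sqrt(7/4) = sqrt(7)/2)
o(J(6))*237 = (sqrt(7)/2)*237 = 237*sqrt(7)/2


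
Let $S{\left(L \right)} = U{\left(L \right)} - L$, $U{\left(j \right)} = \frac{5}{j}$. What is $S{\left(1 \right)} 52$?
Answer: $208$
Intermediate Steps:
$S{\left(L \right)} = - L + \frac{5}{L}$ ($S{\left(L \right)} = \frac{5}{L} - L = - L + \frac{5}{L}$)
$S{\left(1 \right)} 52 = \left(\left(-1\right) 1 + \frac{5}{1}\right) 52 = \left(-1 + 5 \cdot 1\right) 52 = \left(-1 + 5\right) 52 = 4 \cdot 52 = 208$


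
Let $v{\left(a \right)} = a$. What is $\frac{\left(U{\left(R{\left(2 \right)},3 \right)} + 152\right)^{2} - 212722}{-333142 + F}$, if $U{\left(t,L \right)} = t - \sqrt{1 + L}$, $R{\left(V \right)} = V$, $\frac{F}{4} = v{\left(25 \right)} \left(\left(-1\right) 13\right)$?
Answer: $\frac{94809}{167221} \approx 0.56697$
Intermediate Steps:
$F = -1300$ ($F = 4 \cdot 25 \left(\left(-1\right) 13\right) = 4 \cdot 25 \left(-13\right) = 4 \left(-325\right) = -1300$)
$\frac{\left(U{\left(R{\left(2 \right)},3 \right)} + 152\right)^{2} - 212722}{-333142 + F} = \frac{\left(\left(2 - \sqrt{1 + 3}\right) + 152\right)^{2} - 212722}{-333142 - 1300} = \frac{\left(\left(2 - \sqrt{4}\right) + 152\right)^{2} - 212722}{-334442} = \left(\left(\left(2 - 2\right) + 152\right)^{2} - 212722\right) \left(- \frac{1}{334442}\right) = \left(\left(0 + 152\right)^{2} - 212722\right) \left(- \frac{1}{334442}\right) = \left(152^{2} - 212722\right) \left(- \frac{1}{334442}\right) = \left(23104 - 212722\right) \left(- \frac{1}{334442}\right) = \left(-189618\right) \left(- \frac{1}{334442}\right) = \frac{94809}{167221}$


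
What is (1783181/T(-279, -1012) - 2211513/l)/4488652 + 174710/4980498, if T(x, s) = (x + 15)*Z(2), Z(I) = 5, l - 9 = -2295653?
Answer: 32722031777057017839/940880962699775537440 ≈ 0.034778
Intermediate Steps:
l = -2295644 (l = 9 - 2295653 = -2295644)
T(x, s) = 75 + 5*x (T(x, s) = (x + 15)*5 = (15 + x)*5 = 75 + 5*x)
(1783181/T(-279, -1012) - 2211513/l)/4488652 + 174710/4980498 = (1783181/(75 + 5*(-279)) - 2211513/(-2295644))/4488652 + 174710/4980498 = (1783181/(75 - 1395) - 2211513*(-1/2295644))*(1/4488652) + 174710*(1/4980498) = (1783181/(-1320) + 2211513/2295644)*(1/4488652) + 87355/2490249 = (1783181*(-1/1320) + 2211513/2295644)*(1/4488652) + 87355/2490249 = (-1783181/1320 + 2211513/2295644)*(1/4488652) + 87355/2490249 = -1022657391601/757562520*1/4488652 + 87355/2490249 = -1022657391601/3400434520523040 + 87355/2490249 = 32722031777057017839/940880962699775537440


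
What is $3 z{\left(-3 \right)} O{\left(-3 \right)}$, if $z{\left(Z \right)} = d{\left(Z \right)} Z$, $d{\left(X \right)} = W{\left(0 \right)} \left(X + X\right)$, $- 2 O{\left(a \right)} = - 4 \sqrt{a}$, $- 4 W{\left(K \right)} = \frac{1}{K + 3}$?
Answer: $- 9 i \sqrt{3} \approx - 15.588 i$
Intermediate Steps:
$W{\left(K \right)} = - \frac{1}{4 \left(3 + K\right)}$ ($W{\left(K \right)} = - \frac{1}{4 \left(K + 3\right)} = - \frac{1}{4 \left(3 + K\right)}$)
$O{\left(a \right)} = 2 \sqrt{a}$ ($O{\left(a \right)} = - \frac{\left(-4\right) \sqrt{a}}{2} = 2 \sqrt{a}$)
$d{\left(X \right)} = - \frac{X}{6}$ ($d{\left(X \right)} = - \frac{1}{12 + 4 \cdot 0} \left(X + X\right) = - \frac{1}{12 + 0} \cdot 2 X = - \frac{1}{12} \cdot 2 X = \left(-1\right) \frac{1}{12} \cdot 2 X = - \frac{2 X}{12} = - \frac{X}{6}$)
$z{\left(Z \right)} = - \frac{Z^{2}}{6}$ ($z{\left(Z \right)} = - \frac{Z}{6} Z = - \frac{Z^{2}}{6}$)
$3 z{\left(-3 \right)} O{\left(-3 \right)} = 3 \left(- \frac{\left(-3\right)^{2}}{6}\right) 2 \sqrt{-3} = 3 \left(\left(- \frac{1}{6}\right) 9\right) 2 i \sqrt{3} = 3 \left(- \frac{3}{2}\right) 2 i \sqrt{3} = - \frac{9 \cdot 2 i \sqrt{3}}{2} = - 9 i \sqrt{3}$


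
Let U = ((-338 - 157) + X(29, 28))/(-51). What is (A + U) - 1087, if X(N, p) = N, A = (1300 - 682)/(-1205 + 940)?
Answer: -14598833/13515 ≈ -1080.2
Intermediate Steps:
A = -618/265 (A = 618/(-265) = 618*(-1/265) = -618/265 ≈ -2.3321)
U = 466/51 (U = ((-338 - 157) + 29)/(-51) = (-495 + 29)*(-1/51) = -466*(-1/51) = 466/51 ≈ 9.1373)
(A + U) - 1087 = (-618/265 + 466/51) - 1087 = 91972/13515 - 1087 = -14598833/13515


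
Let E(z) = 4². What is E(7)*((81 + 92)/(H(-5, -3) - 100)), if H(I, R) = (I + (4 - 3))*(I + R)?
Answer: -692/17 ≈ -40.706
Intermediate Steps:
E(z) = 16
H(I, R) = (1 + I)*(I + R) (H(I, R) = (I + 1)*(I + R) = (1 + I)*(I + R))
E(7)*((81 + 92)/(H(-5, -3) - 100)) = 16*((81 + 92)/((-5 - 3 + (-5)² - 5*(-3)) - 100)) = 16*(173/((-5 - 3 + 25 + 15) - 100)) = 16*(173/(32 - 100)) = 16*(173/(-68)) = 16*(173*(-1/68)) = 16*(-173/68) = -692/17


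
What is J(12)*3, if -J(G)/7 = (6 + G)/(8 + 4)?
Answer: -63/2 ≈ -31.500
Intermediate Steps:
J(G) = -7/2 - 7*G/12 (J(G) = -7*(6 + G)/(8 + 4) = -7*(6 + G)/12 = -7*(½ + G/12) = -7/2 - 7*G/12)
J(12)*3 = (-7/2 - 7/12*12)*3 = (-7/2 - 7)*3 = -21/2*3 = -63/2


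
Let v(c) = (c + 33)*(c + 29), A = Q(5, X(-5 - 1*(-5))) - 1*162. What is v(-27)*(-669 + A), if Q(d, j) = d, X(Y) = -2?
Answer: -9912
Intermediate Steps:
A = -157 (A = 5 - 1*162 = 5 - 162 = -157)
v(c) = (29 + c)*(33 + c) (v(c) = (33 + c)*(29 + c) = (29 + c)*(33 + c))
v(-27)*(-669 + A) = (957 + (-27)² + 62*(-27))*(-669 - 157) = (957 + 729 - 1674)*(-826) = 12*(-826) = -9912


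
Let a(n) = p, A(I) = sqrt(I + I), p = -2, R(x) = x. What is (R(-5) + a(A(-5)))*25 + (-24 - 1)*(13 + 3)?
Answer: -575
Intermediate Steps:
A(I) = sqrt(2)*sqrt(I) (A(I) = sqrt(2*I) = sqrt(2)*sqrt(I))
a(n) = -2
(R(-5) + a(A(-5)))*25 + (-24 - 1)*(13 + 3) = (-5 - 2)*25 + (-24 - 1)*(13 + 3) = -7*25 - 25*16 = -175 - 400 = -575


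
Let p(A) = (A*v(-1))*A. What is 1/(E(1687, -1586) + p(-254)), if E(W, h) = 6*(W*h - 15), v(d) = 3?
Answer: -1/15860034 ≈ -6.3052e-8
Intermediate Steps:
p(A) = 3*A² (p(A) = (A*3)*A = (3*A)*A = 3*A²)
E(W, h) = -90 + 6*W*h (E(W, h) = 6*(-15 + W*h) = -90 + 6*W*h)
1/(E(1687, -1586) + p(-254)) = 1/((-90 + 6*1687*(-1586)) + 3*(-254)²) = 1/((-90 - 16053492) + 3*64516) = 1/(-16053582 + 193548) = 1/(-15860034) = -1/15860034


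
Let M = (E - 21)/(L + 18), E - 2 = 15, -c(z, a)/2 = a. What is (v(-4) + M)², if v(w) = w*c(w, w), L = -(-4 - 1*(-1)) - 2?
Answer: 374544/361 ≈ 1037.5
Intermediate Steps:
c(z, a) = -2*a
E = 17 (E = 2 + 15 = 17)
L = 1 (L = -(-4 + 1) - 2 = -1*(-3) - 2 = 3 - 2 = 1)
M = -4/19 (M = (17 - 21)/(1 + 18) = -4/19 ≈ -0.21053)
v(w) = -2*w² (v(w) = w*(-2*w) = -2*w²)
(v(-4) + M)² = (-2*(-4)² - 4/19)² = (-2*16 - 4/19)² = (-32 - 4/19)² = (-612/19)² = 374544/361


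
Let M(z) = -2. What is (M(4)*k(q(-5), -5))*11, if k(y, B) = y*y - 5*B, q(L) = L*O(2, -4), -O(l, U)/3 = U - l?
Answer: -178750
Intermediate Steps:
O(l, U) = -3*U + 3*l (O(l, U) = -3*(U - l) = -3*U + 3*l)
q(L) = 18*L (q(L) = L*(-3*(-4) + 3*2) = L*(12 + 6) = L*18 = 18*L)
k(y, B) = y² - 5*B
(M(4)*k(q(-5), -5))*11 = -2*((18*(-5))² - 5*(-5))*11 = -2*((-90)² + 25)*11 = -2*(8100 + 25)*11 = -2*8125*11 = -16250*11 = -178750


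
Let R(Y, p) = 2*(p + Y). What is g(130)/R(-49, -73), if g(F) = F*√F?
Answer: -65*√130/122 ≈ -6.0747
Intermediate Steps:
R(Y, p) = 2*Y + 2*p (R(Y, p) = 2*(Y + p) = 2*Y + 2*p)
g(F) = F^(3/2)
g(130)/R(-49, -73) = 130^(3/2)/(2*(-49) + 2*(-73)) = (130*√130)/(-98 - 146) = (130*√130)/(-244) = (130*√130)*(-1/244) = -65*√130/122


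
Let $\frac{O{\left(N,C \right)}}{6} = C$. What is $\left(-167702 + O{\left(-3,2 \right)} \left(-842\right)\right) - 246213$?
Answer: $-424019$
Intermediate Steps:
$O{\left(N,C \right)} = 6 C$
$\left(-167702 + O{\left(-3,2 \right)} \left(-842\right)\right) - 246213 = \left(-167702 + 6 \cdot 2 \left(-842\right)\right) - 246213 = \left(-167702 + 12 \left(-842\right)\right) - 246213 = \left(-167702 - 10104\right) - 246213 = -177806 - 246213 = -424019$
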